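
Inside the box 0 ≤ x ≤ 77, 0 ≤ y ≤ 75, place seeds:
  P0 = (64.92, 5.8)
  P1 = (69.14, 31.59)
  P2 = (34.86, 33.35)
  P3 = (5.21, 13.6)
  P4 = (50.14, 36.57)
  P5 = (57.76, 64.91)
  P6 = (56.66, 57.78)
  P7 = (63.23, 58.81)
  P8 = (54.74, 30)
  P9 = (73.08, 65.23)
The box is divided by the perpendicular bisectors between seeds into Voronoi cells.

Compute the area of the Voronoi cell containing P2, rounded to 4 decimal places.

Area of P2's cell: 1758.3729

1. box [0,77]×[0,75]: [(0, 0) (77, 0) (77, 75) (0, 75)]
2. ⊥bis P2·P0 via (49.89,19.575): [(0, 0) (31.9495, 0) (77, 49.1549) (77, 75) (0, 75)]  |A|=4667.7734
3. ⊥bis P2·P1 via (52,32.47): [(0, 0) (31.9495, 0) (51.4239, 21.2486) (54.1836, 75) (0, 75)]  |A|=3724.0575
4. ⊥bis P2·P3 via (20.035,23.475): [(0, 53.5529) (34.1051, 2.352) (51.4239, 21.2486) (54.1836, 75) (0, 75)]  |A|=2773.2714
5. ⊥bis P2·P4 via (42.5,34.96): [(0, 53.5529) (34.1051, 2.352) (46.5176, 15.8953) (34.0623, 75) (0, 75)]  |A|=2054.1654
6. ⊥bis P2·P5 via (46.31,49.13): [(0, 53.5529) (34.1051, 2.352) (46.5176, 15.8953) (38.2872, 54.9514) (10.6568, 75) (0, 75)]  |A|=1819.5425
7. ⊥bis P2·P6 via (45.76,45.565): [(0, 53.5529) (34.1051, 2.352) (46.5176, 15.8953) (38.9926, 51.6039) (21.9865, 66.7792) (10.6568, 75) (0, 75)]  |A|=1796.4309
8. ⊥bis P2·P7 via (49.045,46.08): [(0, 53.5529) (34.1051, 2.352) (46.5176, 15.8953) (38.9926, 51.6039) (21.9865, 66.7792) (10.6568, 75) (0, 75)]  |A|=1796.4309
9. ⊥bis P2·P8 via (44.8,31.675): [(0, 53.5529) (34.1051, 2.352) (41.155, 10.0441) (44.0856, 27.4357) (38.9926, 51.6039) (21.9865, 66.7792) (10.6568, 75) (0, 75)]  |A|=1758.3729
10. ⊥bis P2·P9 via (53.97,49.29): [(0, 53.5529) (34.1051, 2.352) (41.155, 10.0441) (44.0856, 27.4357) (38.9926, 51.6039) (21.9865, 66.7792) (10.6568, 75) (0, 75)]  |A|=1758.3729
11. canonical 8-gon: [(0, 53.5529) (34.1051, 2.352) (41.155, 10.0441) (44.0856, 27.4357) (38.9926, 51.6039) (21.9865, 66.7792) (10.6568, 75) (0, 75)]
12. shoelace: 1758.3729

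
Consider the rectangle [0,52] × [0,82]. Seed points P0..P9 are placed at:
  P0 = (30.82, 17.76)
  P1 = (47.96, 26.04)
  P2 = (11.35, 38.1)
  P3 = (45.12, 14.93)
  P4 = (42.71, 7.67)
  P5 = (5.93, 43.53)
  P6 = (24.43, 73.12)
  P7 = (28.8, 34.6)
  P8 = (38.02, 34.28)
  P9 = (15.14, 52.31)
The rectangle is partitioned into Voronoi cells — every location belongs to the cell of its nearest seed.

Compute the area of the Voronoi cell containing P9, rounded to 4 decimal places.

Area of P9's cell: 526.4132

1. box [0,52]×[0,82]: [(0, 0) (52, 0) (52, 82) (0, 82)]
2. ⊥bis P9·P0 via (22.98,35.035): [(0, 24.6059) (52, 48.2053) (52, 82) (0, 82)]  |A|=2370.9097
3. ⊥bis P9·P1 via (31.55,39.175): [(0, 24.6059) (31.2349, 38.7814) (52, 64.7239) (52, 82) (0, 82)]  |A|=2199.405
4. ⊥bis P9·P2 via (13.245,45.205): [(0, 48.7376) (32.3071, 40.1209) (52, 64.7239) (52, 82) (0, 82)]  |A|=1796.2712
5. ⊥bis P9·P3 via (30.13,33.62): [(0, 48.7376) (32.3071, 40.1209) (52, 64.7239) (52, 82) (0, 82)]  |A|=1796.2712
6. ⊥bis P9·P4 via (28.925,29.99): [(0, 48.7376) (32.3071, 40.1209) (52, 64.7239) (52, 82) (0, 82)]  |A|=1796.2712
7. ⊥bis P9·P5 via (10.535,47.92): [(0, 58.971) (13.0817, 45.2485) (32.3071, 40.1209) (52, 64.7239) (52, 82) (0, 82)]  |A|=1729.3364
8. ⊥bis P9·P6 via (19.785,62.715): [(0, 71.5474) (0, 58.971) (13.0817, 45.2485) (32.3071, 40.1209) (42.3345, 52.6484)]  |A|=661.4525
9. ⊥bis P9·P7 via (21.97,43.455): [(36.9852, 55.0365) (0, 71.5474) (0, 58.971) (13.0817, 45.2485) (21.4141, 43.0262)]  |A|=527.9391
10. ⊥bis P9·P8 via (26.58,43.295): [(34.0462, 52.7695) (36.1325, 55.4171) (0, 71.5474) (0, 58.971) (13.0817, 45.2485) (21.4141, 43.0262)]  |A|=526.4132
11. canonical 6-gon: [(34.0462, 52.7695) (36.1325, 55.4171) (0, 71.5474) (0, 58.971) (13.0817, 45.2485) (21.4141, 43.0262)]
12. shoelace: 526.4132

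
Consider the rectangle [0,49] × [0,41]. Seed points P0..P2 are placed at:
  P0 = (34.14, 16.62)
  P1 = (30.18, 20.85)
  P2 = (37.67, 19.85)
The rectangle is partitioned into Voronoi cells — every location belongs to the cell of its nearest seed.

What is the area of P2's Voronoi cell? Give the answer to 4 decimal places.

Area of P2's cell: 406.2771

1. box [0,49]×[0,41]: [(0, 0) (49, 0) (49, 41) (0, 41)]
2. ⊥bis P2·P0 via (35.905,18.235): [(49, 3.9237) (49, 41) (15.0747, 41)]  |A|=628.9115
3. ⊥bis P2·P1 via (33.925,20.35): [(33.9307, 20.3927) (49, 3.9237) (49, 41) (36.682, 41)]  |A|=406.2771
4. canonical 4-gon: [(33.9307, 20.3927) (49, 3.9237) (49, 41) (36.682, 41)]
5. shoelace: 406.2771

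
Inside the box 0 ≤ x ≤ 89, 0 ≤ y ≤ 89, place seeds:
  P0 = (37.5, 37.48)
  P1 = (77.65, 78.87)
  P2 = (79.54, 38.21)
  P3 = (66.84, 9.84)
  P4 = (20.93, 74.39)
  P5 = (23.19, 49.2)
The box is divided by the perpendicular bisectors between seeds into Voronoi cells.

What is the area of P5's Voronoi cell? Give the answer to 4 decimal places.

1. box [0,89]×[0,89]: [(0, 0) (89, 0) (89, 89) (0, 89)]
2. ⊥bis P5·P0 via (30.345,43.34): [(0, 6.2891) (67.7409, 89) (0, 89)]  |A|=2801.4562
3. ⊥bis P5·P1 via (50.42,64.035): [(0, 6.2891) (49.1714, 66.3268) (36.819, 89) (0, 89)]  |A|=2450.9075
4. ⊥bis P5·P2 via (51.365,43.705): [(0, 6.2891) (49.1714, 66.3268) (36.819, 89) (0, 89)]  |A|=2450.9075
5. ⊥bis P5·P3 via (45.015,29.52): [(0, 6.2891) (49.1714, 66.3268) (36.819, 89) (0, 89)]  |A|=2450.9075
6. ⊥bis P5·P4 via (22.06,61.795): [(0, 59.8158) (0, 6.2891) (47.3156, 64.0609)]  |A|=1266.3242
7. canonical 3-gon: [(0, 59.8158) (0, 6.2891) (47.3156, 64.0609)]
8. shoelace: 1266.3242

Area of P5's cell: 1266.3242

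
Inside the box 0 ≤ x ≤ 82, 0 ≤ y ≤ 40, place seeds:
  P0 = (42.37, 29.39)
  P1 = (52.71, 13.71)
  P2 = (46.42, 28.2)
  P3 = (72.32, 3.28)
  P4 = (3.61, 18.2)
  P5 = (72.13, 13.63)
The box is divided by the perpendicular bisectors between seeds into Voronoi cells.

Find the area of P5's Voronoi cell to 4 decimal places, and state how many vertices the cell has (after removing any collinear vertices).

1. box [0,82]×[0,40]: [(0, 0) (82, 0) (82, 40) (0, 40)]
2. ⊥bis P5·P0 via (57.25,21.51): [(45.859, 0) (82, 0) (82, 40) (67.0417, 40)]  |A|=1021.986
3. ⊥bis P5·P1 via (62.42,13.67): [(62.4931, 31.4106) (62.3637, 0) (82, 0) (82, 40) (67.0417, 40)]  |A|=762.7739
4. ⊥bis P5·P2 via (59.275,20.915): [(62.4731, 26.5583) (62.3637, 0) (82, 0) (82, 40) (70.0906, 40)]  |A|=731.3332
5. ⊥bis P5·P3 via (72.225,8.455): [(62.4731, 26.5583) (62.3978, 8.2746) (82, 8.6344) (82, 40) (70.0906, 40)]  |A|=565.4647
6. ⊥bis P5·P4 via (37.87,15.915): [(62.4731, 26.5583) (62.3978, 8.2746) (82, 8.6344) (82, 40) (70.0906, 40)]  |A|=565.4647
7. canonical 5-gon: [(62.4731, 26.5583) (62.3978, 8.2746) (82, 8.6344) (82, 40) (70.0906, 40)]
8. shoelace: 565.4647

Area of P5's cell: 565.4647 (5 vertices)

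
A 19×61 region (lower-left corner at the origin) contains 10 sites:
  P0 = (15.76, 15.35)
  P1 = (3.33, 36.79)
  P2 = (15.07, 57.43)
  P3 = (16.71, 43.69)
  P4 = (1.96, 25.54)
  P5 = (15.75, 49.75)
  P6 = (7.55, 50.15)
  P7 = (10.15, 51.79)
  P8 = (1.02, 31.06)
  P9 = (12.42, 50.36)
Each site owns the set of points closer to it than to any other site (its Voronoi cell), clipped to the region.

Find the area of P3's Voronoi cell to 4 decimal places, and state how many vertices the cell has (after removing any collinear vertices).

1. box [0,19]×[0,61]: [(0, 0) (19, 0) (19, 61) (0, 61)]
2. ⊥bis P3·P0 via (16.235,29.52): [(0, 30.0642) (19, 29.4273) (19, 61) (0, 61)]  |A|=593.8304
3. ⊥bis P3·P1 via (10.02,40.24): [(0, 59.6701) (15.5362, 29.5434) (19, 29.4273) (19, 61) (0, 61)]  |A|=363.8495
4. ⊥bis P3·P2 via (15.89,50.56): [(5.347, 49.3016) (15.5362, 29.5434) (19, 29.4273) (19, 50.9312)]  |A|=180.4244
5. ⊥bis P3·P4 via (9.335,34.615): [(5.347, 49.3016) (15.5077, 29.5986) (15.5773, 29.542) (19, 29.4273) (19, 50.9312)]  |A|=180.4233
6. ⊥bis P3·P5 via (16.23,46.72): [(7.3997, 45.3211) (15.5077, 29.5986) (15.5773, 29.542) (19, 29.4273) (19, 47.1588)]  |A|=129.6977
7. ⊥bis P3·P6 via (12.13,46.92): [(11.4555, 45.9637) (8.9214, 42.3703) (15.5077, 29.5986) (15.5773, 29.542) (19, 29.4273) (19, 47.1588)]  |A|=123.2248
8. ⊥bis P3·P7 via (13.43,47.74): [(11.4555, 45.9637) (8.9214, 42.3703) (15.5077, 29.5986) (15.5773, 29.542) (19, 29.4273) (19, 47.1588)]  |A|=123.2248
9. ⊥bis P3·P8 via (8.865,37.375): [(11.4555, 45.9637) (8.9214, 42.3703) (15.5077, 29.5986) (15.5773, 29.542) (19, 29.4273) (19, 47.1588)]  |A|=123.2248
10. ⊥bis P3·P9 via (14.565,47.025): [(13.3917, 46.2704) (10.2441, 44.2459) (8.9214, 42.3703) (15.5077, 29.5986) (15.5773, 29.542) (19, 29.4273) (19, 47.1588)]  |A|=121.7476
11. canonical 7-gon: [(13.3917, 46.2704) (10.2441, 44.2459) (8.9214, 42.3703) (15.5077, 29.5986) (15.5773, 29.542) (19, 29.4273) (19, 47.1588)]
12. shoelace: 121.7476

Area of P3's cell: 121.7476 (7 vertices)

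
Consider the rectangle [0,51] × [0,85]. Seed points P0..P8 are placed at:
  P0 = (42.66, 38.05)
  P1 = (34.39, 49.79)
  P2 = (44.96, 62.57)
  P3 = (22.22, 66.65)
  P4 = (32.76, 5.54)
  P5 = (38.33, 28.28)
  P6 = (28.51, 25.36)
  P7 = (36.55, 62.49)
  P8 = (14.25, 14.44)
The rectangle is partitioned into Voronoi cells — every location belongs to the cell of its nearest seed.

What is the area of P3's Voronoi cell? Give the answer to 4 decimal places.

1. box [0,51]×[0,85]: [(0, 0) (51, 0) (51, 85) (0, 85)]
2. ⊥bis P3·P0 via (32.44,52.35): [(0, 29.1656) (51, 65.6146) (51, 85) (0, 85)]  |A|=1918.1057
3. ⊥bis P3·P1 via (28.305,58.22): [(0, 37.7887) (51, 74.6019) (51, 85) (0, 85)]  |A|=1469.0409
4. ⊥bis P3·P2 via (33.59,64.61): [(0, 37.7887) (33.0592, 61.6517) (37.2484, 85) (0, 85)]  |A|=1215.2271
5. ⊥bis P3·P4 via (27.49,36.095): [(0, 37.7887) (33.0592, 61.6517) (37.2484, 85) (0, 85)]  |A|=1215.2271
6. ⊥bis P3·P5 via (30.275,47.465): [(0, 37.7887) (33.0592, 61.6517) (37.2484, 85) (0, 85)]  |A|=1215.2271
7. ⊥bis P3·P6 via (25.365,46.005): [(0, 42.141) (7.6424, 43.3052) (33.0592, 61.6517) (37.2484, 85) (0, 85)]  |A|=1198.5962
8. ⊥bis P3·P7 via (29.385,64.57): [(0, 42.141) (7.6424, 43.3052) (27.3392, 57.5229) (35.3158, 85) (0, 85)]  |A|=1113.918
9. ⊥bis P3·P8 via (18.235,40.545): [(0, 43.3286) (3.8941, 42.7342) (7.6424, 43.3052) (27.3392, 57.5229) (35.3158, 85) (0, 85)]  |A|=1111.6055
10. canonical 6-gon: [(0, 43.3286) (3.8941, 42.7342) (7.6424, 43.3052) (27.3392, 57.5229) (35.3158, 85) (0, 85)]
11. shoelace: 1111.6055

Area of P3's cell: 1111.6055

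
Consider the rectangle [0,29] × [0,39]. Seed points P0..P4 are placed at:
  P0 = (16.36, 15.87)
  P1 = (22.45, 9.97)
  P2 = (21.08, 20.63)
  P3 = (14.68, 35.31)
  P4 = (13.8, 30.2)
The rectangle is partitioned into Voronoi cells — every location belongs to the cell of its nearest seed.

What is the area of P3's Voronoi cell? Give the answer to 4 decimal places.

Area of P3's cell: 176.8254

1. box [0,29]×[0,39]: [(0, 0) (29, 0) (29, 39) (0, 39)]
2. ⊥bis P3·P0 via (15.52,25.59): [(0, 24.2488) (29, 26.7549) (29, 39) (0, 39)]  |A|=391.4463
3. ⊥bis P3·P1 via (18.565,22.64): [(0, 24.2488) (29, 26.7549) (29, 39) (0, 39)]  |A|=391.4463
4. ⊥bis P3·P2 via (17.88,27.97): [(0, 24.2488) (11.6547, 25.256) (29, 32.818) (29, 39) (0, 39)]  |A|=338.8638
5. ⊥bis P3·P4 via (14.24,32.755): [(0, 35.2073) (24.7171, 30.9507) (29, 32.818) (29, 39) (0, 39)]  |A|=176.8254
6. canonical 5-gon: [(0, 35.2073) (24.7171, 30.9507) (29, 32.818) (29, 39) (0, 39)]
7. shoelace: 176.8254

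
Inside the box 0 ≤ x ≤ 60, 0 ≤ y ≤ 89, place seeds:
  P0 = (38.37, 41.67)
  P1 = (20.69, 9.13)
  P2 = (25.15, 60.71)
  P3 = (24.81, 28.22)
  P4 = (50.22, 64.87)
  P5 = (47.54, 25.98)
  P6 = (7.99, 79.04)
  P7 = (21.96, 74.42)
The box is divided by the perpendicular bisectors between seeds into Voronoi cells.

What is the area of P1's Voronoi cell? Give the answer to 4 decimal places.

1. box [0,60]×[0,89]: [(0, 0) (60, 0) (60, 89) (0, 89)]
2. ⊥bis P1·P0 via (29.53,25.4): [(0, 41.4446) (0, 0) (60, 0) (60, 8.8447)]  |A|=1508.6781
3. ⊥bis P1·P2 via (22.92,34.92): [(9.9433, 36.0421) (0, 36.9018) (0, 0) (60, 0) (60, 8.8447)]  |A|=1486.0932
4. ⊥bis P1·P3 via (22.75,18.675): [(54.5314, 11.8159) (0, 23.5849) (0, 0) (60, 0) (60, 8.8447)]  |A|=1021.7212
5. ⊥bis P1·P4 via (35.455,37): [(54.5314, 11.8159) (0, 23.5849) (0, 0) (60, 0) (60, 8.8447)]  |A|=1021.7212
6. ⊥bis P1·P5 via (34.115,17.555): [(35.0824, 16.0134) (0, 23.5849) (0, 0) (45.1318, 0)]  |A|=775.0652
7. ⊥bis P1·P6 via (14.34,44.085): [(35.0824, 16.0134) (0, 23.5849) (0, 0) (45.1318, 0)]  |A|=775.0652
8. ⊥bis P1·P7 via (21.325,41.775): [(35.0824, 16.0134) (0, 23.5849) (0, 0) (45.1318, 0)]  |A|=775.0652
9. canonical 4-gon: [(35.0824, 16.0134) (0, 23.5849) (0, 0) (45.1318, 0)]
10. shoelace: 775.0652

Area of P1's cell: 775.0652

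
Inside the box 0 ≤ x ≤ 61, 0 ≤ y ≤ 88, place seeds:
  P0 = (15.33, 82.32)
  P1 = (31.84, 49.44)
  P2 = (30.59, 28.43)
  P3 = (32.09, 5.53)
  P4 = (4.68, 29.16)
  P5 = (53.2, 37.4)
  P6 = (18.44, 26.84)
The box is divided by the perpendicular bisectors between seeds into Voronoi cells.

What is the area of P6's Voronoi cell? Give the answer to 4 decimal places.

Area of P6's cell: 413.8792

1. box [0,61]×[0,88]: [(0, 0) (61, 0) (61, 88) (0, 88)]
2. ⊥bis P6·P0 via (16.885,54.58): [(0, 53.6335) (0, 0) (61, 0) (61, 57.0529)]  |A|=3375.9355
3. ⊥bis P6·P1 via (25.14,38.14): [(0, 53.046) (0, 0) (61, 0) (61, 16.8779)]  |A|=2132.6788
4. ⊥bis P6·P2 via (24.515,27.635): [(22.9721, 39.4254) (0, 53.046) (0, 0) (28.1314, 0)]  |A|=1163.8348
5. ⊥bis P6·P3 via (25.265,16.185): [(25.9555, 16.6273) (22.9721, 39.4254) (0, 53.046) (0, 0.0016)]  |A|=929.9385
6. ⊥bis P6·P4 via (11.56,28): [(7.6674, 4.913) (25.9555, 16.6273) (22.9721, 39.4254) (14.3485, 44.5385)]  |A|=413.8792
7. ⊥bis P6·P5 via (35.82,32.12): [(7.6674, 4.913) (25.9555, 16.6273) (22.9721, 39.4254) (14.3485, 44.5385)]  |A|=413.8792
8. canonical 4-gon: [(7.6674, 4.913) (25.9555, 16.6273) (22.9721, 39.4254) (14.3485, 44.5385)]
9. shoelace: 413.8792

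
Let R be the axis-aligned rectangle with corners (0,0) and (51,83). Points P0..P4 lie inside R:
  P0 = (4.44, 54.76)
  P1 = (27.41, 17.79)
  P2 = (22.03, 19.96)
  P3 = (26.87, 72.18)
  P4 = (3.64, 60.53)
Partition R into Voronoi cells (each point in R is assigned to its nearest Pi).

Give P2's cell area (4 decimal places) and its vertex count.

1. box [0,51]×[0,83]: [(0, 0) (51, 0) (51, 83) (0, 83)]
2. ⊥bis P2·P0 via (13.235,37.36): [(0, 30.6702) (0, 0) (51, 0) (51, 56.4487)]  |A|=2221.5327
3. ⊥bis P2·P1 via (24.72,18.875): [(37.0263, 49.3855) (0, 30.6702) (0, 0) (17.1068, 0)]  |A|=990.2182
4. ⊥bis P2·P3 via (24.45,46.07): [(35.284, 45.0659) (29.5345, 45.5987) (0, 30.6702) (0, 0) (17.1068, 0)]  |A|=977.3361
5. ⊥bis P2·P4 via (12.835,40.245): [(35.284, 45.0659) (29.5345, 45.5987) (0, 30.6702) (0, 0) (17.1068, 0)]  |A|=977.3361
6. canonical 5-gon: [(35.284, 45.0659) (29.5345, 45.5987) (0, 30.6702) (0, 0) (17.1068, 0)]
7. shoelace: 977.3361

Area of P2's cell: 977.3361 (5 vertices)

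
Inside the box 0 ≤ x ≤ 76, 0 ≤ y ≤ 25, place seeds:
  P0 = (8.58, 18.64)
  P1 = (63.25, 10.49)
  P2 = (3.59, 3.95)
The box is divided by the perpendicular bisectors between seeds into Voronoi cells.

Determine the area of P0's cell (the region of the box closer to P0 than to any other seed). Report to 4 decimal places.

1. box [0,76]×[0,25]: [(0, 0) (76, 0) (76, 25) (0, 25)]
2. ⊥bis P0·P1 via (35.915,14.565): [(0, 0) (33.7437, 0) (37.4706, 25) (0, 25)]  |A|=890.1789
3. ⊥bis P0·P2 via (6.085,11.295): [(0, 13.362) (34.0133, 1.8081) (37.4706, 25) (0, 25)]  |A|=632.4298
4. canonical 4-gon: [(0, 13.362) (34.0133, 1.8081) (37.4706, 25) (0, 25)]
5. shoelace: 632.4298

Area of P0's cell: 632.4298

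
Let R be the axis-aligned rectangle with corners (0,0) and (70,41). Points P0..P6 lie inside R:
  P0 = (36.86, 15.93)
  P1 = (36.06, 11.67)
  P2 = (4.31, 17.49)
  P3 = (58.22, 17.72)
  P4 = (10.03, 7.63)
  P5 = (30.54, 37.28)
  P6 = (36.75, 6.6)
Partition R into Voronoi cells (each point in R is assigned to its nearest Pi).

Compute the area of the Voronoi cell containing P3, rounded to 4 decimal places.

1. box [0,70]×[0,41]: [(0, 0) (70, 0) (70, 41) (0, 41)]
2. ⊥bis P3·P0 via (47.54,16.825): [(48.95, 0) (70, 0) (70, 41) (45.5141, 41)]  |A|=933.4868
3. ⊥bis P3·P1 via (47.14,14.695): [(47.9747, 11.6376) (51.1519, 0) (70, 0) (70, 41) (45.5141, 41)]  |A|=920.6739
4. ⊥bis P3·P2 via (31.265,17.605): [(47.9747, 11.6376) (51.1519, 0) (70, 0) (70, 41) (45.5141, 41)]  |A|=920.6739
5. ⊥bis P3·P4 via (34.125,12.675): [(47.9747, 11.6376) (51.1519, 0) (70, 0) (70, 41) (45.5141, 41)]  |A|=920.6739
6. ⊥bis P3·P5 via (44.38,27.5): [(46.4052, 30.366) (47.9747, 11.6376) (51.1519, 0) (70, 0) (70, 41) (53.9197, 41)]  |A|=875.981
7. ⊥bis P3·P6 via (47.485,12.16): [(46.4052, 30.366) (47.9747, 11.6376) (48.219, 10.7428) (53.7831, 0) (70, 0) (70, 41) (53.9197, 41)]  |A|=861.8483
8. canonical 7-gon: [(46.4052, 30.366) (47.9747, 11.6376) (48.219, 10.7428) (53.7831, 0) (70, 0) (70, 41) (53.9197, 41)]
9. shoelace: 861.8483

Area of P3's cell: 861.8483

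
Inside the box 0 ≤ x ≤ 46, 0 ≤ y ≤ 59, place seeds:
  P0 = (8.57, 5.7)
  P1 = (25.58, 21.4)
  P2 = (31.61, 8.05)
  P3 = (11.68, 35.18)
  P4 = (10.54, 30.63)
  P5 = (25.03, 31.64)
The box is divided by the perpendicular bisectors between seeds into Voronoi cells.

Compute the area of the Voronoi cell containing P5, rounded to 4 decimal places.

1. box [0,46]×[0,59]: [(0, 0) (46, 0) (46, 59) (0, 59)]
2. ⊥bis P5·P0 via (16.8,18.67): [(0, 29.3303) (46, 0.1414) (46, 59) (0, 59)]  |A|=2036.1512
3. ⊥bis P5·P1 via (25.305,26.52): [(0, 29.3303) (6.058, 25.4862) (46, 27.6315) (46, 59) (0, 59)]  |A|=1487.1457
4. ⊥bis P5·P2 via (28.32,19.845): [(0, 29.3303) (6.058, 25.4862) (46, 27.6315) (46, 59) (0, 59)]  |A|=1487.1457
5. ⊥bis P5·P3 via (18.355,33.41): [(16.4012, 26.0418) (46, 27.6315) (46, 59) (25.1407, 59)]  |A|=807.9781
6. ⊥bis P5·P4 via (17.785,31.135): [(17.7781, 31.2343) (18.1335, 26.1348) (46, 27.6315) (46, 59) (25.1407, 59)]  |A|=803.5445
7. canonical 5-gon: [(17.7781, 31.2343) (18.1335, 26.1348) (46, 27.6315) (46, 59) (25.1407, 59)]
8. shoelace: 803.5445

Area of P5's cell: 803.5445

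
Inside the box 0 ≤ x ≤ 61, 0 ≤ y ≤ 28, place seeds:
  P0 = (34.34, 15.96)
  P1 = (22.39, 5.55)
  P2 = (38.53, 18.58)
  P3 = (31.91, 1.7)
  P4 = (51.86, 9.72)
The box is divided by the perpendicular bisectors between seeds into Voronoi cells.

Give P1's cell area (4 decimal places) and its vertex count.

1. box [0,61]×[0,28]: [(0, 0) (61, 0) (61, 28) (0, 28)]
2. ⊥bis P1·P0 via (28.365,10.755): [(0, 0) (37.734, 0) (13.3424, 28) (0, 28)]  |A|=715.0692
3. ⊥bis P1·P2 via (30.46,12.065): [(0, 0) (37.734, 0) (13.3424, 28) (0, 28)]  |A|=715.0692
4. ⊥bis P1·P3 via (27.15,3.625): [(0, 0) (25.684, 0) (29.5045, 9.447) (13.3424, 28) (0, 28)]  |A|=658.1512
5. ⊥bis P1·P4 via (37.125,7.635): [(0, 0) (25.684, 0) (29.5045, 9.447) (13.3424, 28) (0, 28)]  |A|=658.1512
6. canonical 5-gon: [(0, 0) (25.684, 0) (29.5045, 9.447) (13.3424, 28) (0, 28)]
7. shoelace: 658.1512

Area of P1's cell: 658.1512 (5 vertices)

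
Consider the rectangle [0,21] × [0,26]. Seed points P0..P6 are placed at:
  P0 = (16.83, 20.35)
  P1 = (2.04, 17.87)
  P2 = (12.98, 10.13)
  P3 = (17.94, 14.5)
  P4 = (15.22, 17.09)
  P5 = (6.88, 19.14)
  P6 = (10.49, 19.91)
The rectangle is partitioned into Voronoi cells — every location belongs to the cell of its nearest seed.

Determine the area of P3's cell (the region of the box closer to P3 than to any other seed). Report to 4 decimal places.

1. box [0,21]×[0,26]: [(0, 0) (21, 0) (21, 26) (0, 26)]
2. ⊥bis P3·P0 via (17.385,17.425): [(0, 14.1263) (0, 0) (21, 0) (21, 18.1109)]  |A|=338.4909
3. ⊥bis P3·P1 via (9.99,16.185): [(9.954, 16.015) (6.5596, 0) (21, 0) (21, 18.1109)]  |A|=215.6585
4. ⊥bis P3·P2 via (15.46,12.315): [(11.8784, 16.3802) (21, 6.027) (21, 18.1109)]  |A|=55.1122
5. ⊥bis P3·P4 via (16.58,15.795): [(18.2968, 17.598) (14.4057, 13.5116) (21, 6.027) (21, 18.1109)]  |A|=44.3674
6. ⊥bis P3·P5 via (12.41,16.82): [(18.2968, 17.598) (14.4057, 13.5116) (21, 6.027) (21, 18.1109)]  |A|=44.3674
7. ⊥bis P3·P6 via (14.215,17.205): [(18.2968, 17.598) (14.4057, 13.5116) (21, 6.027) (21, 18.1109)]  |A|=44.3674
8. canonical 4-gon: [(18.2968, 17.598) (14.4057, 13.5116) (21, 6.027) (21, 18.1109)]
9. shoelace: 44.3674

Area of P3's cell: 44.3674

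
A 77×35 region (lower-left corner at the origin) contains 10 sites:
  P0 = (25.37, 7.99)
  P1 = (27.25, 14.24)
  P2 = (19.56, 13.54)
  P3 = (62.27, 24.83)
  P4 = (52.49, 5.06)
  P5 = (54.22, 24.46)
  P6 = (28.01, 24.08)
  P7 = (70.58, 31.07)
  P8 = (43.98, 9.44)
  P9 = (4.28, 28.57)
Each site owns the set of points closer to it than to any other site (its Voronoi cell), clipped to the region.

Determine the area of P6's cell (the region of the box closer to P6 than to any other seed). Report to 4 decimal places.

Area of P6's cell: 365.5477

1. box [0,77]×[0,35]: [(0, 0) (77, 0) (77, 35) (0, 35)]
2. ⊥bis P6·P0 via (26.69,16.035): [(0, 20.4142) (77, 7.7803) (77, 35) (0, 35)]  |A|=1609.5118
3. ⊥bis P6·P1 via (27.63,19.16): [(0, 21.294) (77, 15.3469) (77, 35) (0, 35)]  |A|=1284.3256
4. ⊥bis P6·P2 via (23.785,18.81): [(22.892, 19.5259) (77, 15.3469) (77, 35) (3.5906, 35)]  |A|=1099.6665
5. ⊥bis P6·P3 via (45.14,24.455): [(22.892, 19.5259) (45.2858, 17.7963) (44.9092, 35) (3.5906, 35)]  |A|=511.9846
6. ⊥bis P6·P4 via (40.25,14.57): [(22.892, 19.5259) (42.8999, 17.9806) (45.2165, 20.9622) (44.9092, 35) (3.5906, 35)]  |A|=508.2144
7. ⊥bis P6·P5 via (41.115,24.27): [(22.892, 19.5259) (41.2043, 18.1116) (40.9594, 35) (3.5906, 35)]  |A|=443.5835
8. ⊥bis P6·P7 via (49.295,27.575): [(22.892, 19.5259) (41.2043, 18.1116) (40.9594, 35) (3.5906, 35)]  |A|=443.5835
9. ⊥bis P6·P8 via (35.995,16.76): [(22.892, 19.5259) (37.4965, 18.398) (41.1425, 22.3751) (40.9594, 35) (3.5906, 35)]  |A|=435.6883
10. ⊥bis P6·P9 via (16.145,26.325): [(15.9166, 25.1181) (22.892, 19.5259) (37.4965, 18.398) (41.1425, 22.3751) (40.9594, 35) (17.7864, 35)]  |A|=365.5477
11. canonical 6-gon: [(15.9166, 25.1181) (22.892, 19.5259) (37.4965, 18.398) (41.1425, 22.3751) (40.9594, 35) (17.7864, 35)]
12. shoelace: 365.5477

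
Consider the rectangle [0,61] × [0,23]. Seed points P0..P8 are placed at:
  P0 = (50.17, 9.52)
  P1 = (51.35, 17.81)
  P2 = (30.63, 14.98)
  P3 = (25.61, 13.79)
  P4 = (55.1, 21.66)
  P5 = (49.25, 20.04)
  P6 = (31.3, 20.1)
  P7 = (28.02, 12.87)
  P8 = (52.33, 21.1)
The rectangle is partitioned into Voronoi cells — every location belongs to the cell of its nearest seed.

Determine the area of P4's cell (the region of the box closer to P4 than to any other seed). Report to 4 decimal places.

1. box [0,61]×[0,23]: [(0, 0) (61, 0) (61, 23) (0, 23)]
2. ⊥bis P4·P0 via (52.635,15.59): [(61, 12.193) (61, 23) (34.3881, 23)]  |A|=143.7975
3. ⊥bis P4·P1 via (53.225,19.735): [(60.9453, 12.2152) (61, 12.193) (61, 23) (49.8729, 23)]  |A|=60.297
4. ⊥bis P4·P2 via (42.865,18.32): [(60.9453, 12.2152) (61, 12.193) (61, 23) (49.8729, 23)]  |A|=60.297
5. ⊥bis P4·P3 via (40.355,17.725): [(60.9453, 12.2152) (61, 12.193) (61, 23) (49.8729, 23)]  |A|=60.297
6. ⊥bis P4·P5 via (52.175,20.85): [(52.21, 20.7236) (60.9453, 12.2152) (61, 12.193) (61, 23) (51.5796, 23)]  |A|=58.3545
7. ⊥bis P4·P6 via (43.2,20.88): [(52.21, 20.7236) (60.9453, 12.2152) (61, 12.193) (61, 23) (51.5796, 23)]  |A|=58.3545
8. ⊥bis P4·P7 via (41.56,17.265): [(52.21, 20.7236) (60.9453, 12.2152) (61, 12.193) (61, 23) (51.5796, 23)]  |A|=58.3545
9. ⊥bis P4·P8 via (53.715,21.38): [(54.2493, 18.7373) (60.9453, 12.2152) (61, 12.193) (61, 23) (53.3875, 23)]  |A|=52.8063
10. canonical 5-gon: [(54.2493, 18.7373) (60.9453, 12.2152) (61, 12.193) (61, 23) (53.3875, 23)]
11. shoelace: 52.8063

Area of P4's cell: 52.8063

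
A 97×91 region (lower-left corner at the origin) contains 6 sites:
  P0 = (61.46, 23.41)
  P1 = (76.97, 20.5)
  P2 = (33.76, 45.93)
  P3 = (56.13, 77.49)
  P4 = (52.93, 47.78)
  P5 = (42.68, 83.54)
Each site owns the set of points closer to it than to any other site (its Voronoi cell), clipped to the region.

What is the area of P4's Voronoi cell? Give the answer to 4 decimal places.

1. box [0,97]×[0,91]: [(0, 0) (97, 0) (97, 91) (0, 91)]
2. ⊥bis P4·P0 via (57.195,35.595): [(0, 15.5756) (97, 49.5276) (97, 91) (0, 91)]  |A|=5669.4976
3. ⊥bis P4·P1 via (64.95,34.14): [(0, 15.5756) (72.7989, 41.0567) (97, 62.3835) (97, 91) (0, 91)]  |A|=5513.9338
4. ⊥bis P4·P2 via (43.345,46.855): [(44.8487, 31.2735) (72.7989, 41.0567) (97, 62.3835) (97, 91) (39.0848, 91)]  |A|=2655.3925
5. ⊥bis P4·P3 via (54.53,62.635): [(41.6887, 64.0181) (44.8487, 31.2735) (72.7989, 41.0567) (92.6288, 58.5315)]  |A|=972.5499
6. ⊥bis P4·P5 via (47.805,65.66): [(41.9708, 63.9877) (41.6991, 63.9099) (44.8487, 31.2735) (72.7989, 41.0567) (92.6288, 58.5315)]  |A|=972.5348
7. canonical 5-gon: [(41.9708, 63.9877) (41.6991, 63.9099) (44.8487, 31.2735) (72.7989, 41.0567) (92.6288, 58.5315)]
8. shoelace: 972.5348

Area of P4's cell: 972.5348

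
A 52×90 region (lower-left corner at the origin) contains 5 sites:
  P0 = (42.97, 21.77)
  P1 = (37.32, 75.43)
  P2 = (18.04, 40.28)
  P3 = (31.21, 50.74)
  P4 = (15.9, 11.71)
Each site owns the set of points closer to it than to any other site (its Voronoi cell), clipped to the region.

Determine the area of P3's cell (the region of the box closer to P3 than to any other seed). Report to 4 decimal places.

Area of P3's cell: 828.8556

1. box [0,52]×[0,90]: [(0, 0) (52, 0) (52, 90) (0, 90)]
2. ⊥bis P3·P0 via (37.09,36.255): [(0, 21.1988) (52, 42.3075) (52, 90) (0, 90)]  |A|=3028.8359
3. ⊥bis P3·P1 via (34.265,63.085): [(0, 71.5645) (0, 21.1988) (52, 42.3075) (52, 58.6961)]  |A|=1735.6129
4. ⊥bis P3·P2 via (24.625,45.51): [(4.8936, 70.3535) (33.2225, 34.685) (52, 42.3075) (52, 58.6961)]  |A|=828.8556
5. ⊥bis P3·P4 via (23.555,31.225): [(4.8936, 70.3535) (33.2225, 34.685) (52, 42.3075) (52, 58.6961)]  |A|=828.8556
6. canonical 4-gon: [(4.8936, 70.3535) (33.2225, 34.685) (52, 42.3075) (52, 58.6961)]
7. shoelace: 828.8556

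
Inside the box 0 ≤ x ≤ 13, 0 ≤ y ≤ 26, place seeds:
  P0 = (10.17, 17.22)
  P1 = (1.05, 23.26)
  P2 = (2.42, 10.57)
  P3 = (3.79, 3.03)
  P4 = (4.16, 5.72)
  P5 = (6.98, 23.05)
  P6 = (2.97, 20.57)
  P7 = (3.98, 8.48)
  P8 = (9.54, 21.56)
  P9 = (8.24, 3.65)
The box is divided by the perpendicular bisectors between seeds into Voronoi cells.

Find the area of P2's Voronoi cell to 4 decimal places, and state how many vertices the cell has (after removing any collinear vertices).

1. box [0,13]×[0,26]: [(0, 0) (13, 0) (13, 26) (0, 26)]
2. ⊥bis P2·P0 via (6.295,13.895): [(0, 21.2313) (0, 0) (13, 0) (13, 6.0809)]  |A|=177.5292
3. ⊥bis P2·P1 via (1.735,16.915): [(3.5367, 17.1095) (0, 16.7277) (0, 0) (13, 0) (13, 6.0809)]  |A|=169.5652
4. ⊥bis P2·P3 via (3.105,6.8): [(11.1316, 8.2584) (3.5367, 17.1095) (0, 16.7277) (0, 6.2358)]  |A|=75.4974
5. ⊥bis P2·P4 via (3.29,8.145): [(9.3602, 10.3228) (3.5367, 17.1095) (0, 16.7277) (0, 6.9647)]  |A|=58.8052
6. ⊥bis P2·P5 via (4.7,16.81): [(9.3602, 10.3228) (3.5367, 17.1095) (0, 16.7277) (0, 6.9647)]  |A|=58.8052
7. ⊥bis P2·P6 via (2.695,15.57): [(9.3602, 10.3228) (4.9649, 15.4452) (0, 15.7182) (0, 6.9647)]  |A|=53.0834
8. ⊥bis P2·P7 via (3.2,9.525): [(7.3724, 12.6393) (4.9649, 15.4452) (0, 15.7182) (0, 7.1365)]  |A|=38.2707
9. ⊥bis P2·P8 via (5.98,16.065): [(7.3724, 12.6393) (4.9649, 15.4452) (0, 15.7182) (0, 7.1365)]  |A|=38.2707
10. ⊥bis P2·P9 via (5.33,7.11): [(7.3724, 12.6393) (4.9649, 15.4452) (0, 15.7182) (0, 7.1365)]  |A|=38.2707
11. canonical 4-gon: [(7.3724, 12.6393) (4.9649, 15.4452) (0, 15.7182) (0, 7.1365)]
12. shoelace: 38.2707

Area of P2's cell: 38.2707 (4 vertices)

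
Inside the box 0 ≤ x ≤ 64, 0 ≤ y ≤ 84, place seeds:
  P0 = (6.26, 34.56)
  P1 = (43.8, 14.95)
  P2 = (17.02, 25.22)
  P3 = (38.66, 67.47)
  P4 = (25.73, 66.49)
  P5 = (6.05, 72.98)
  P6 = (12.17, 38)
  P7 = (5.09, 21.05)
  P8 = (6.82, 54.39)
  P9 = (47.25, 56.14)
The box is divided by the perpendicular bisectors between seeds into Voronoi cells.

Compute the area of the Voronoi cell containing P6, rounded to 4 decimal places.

1. box [0,64]×[0,84]: [(0, 0) (64, 0) (64, 84) (0, 84)]
2. ⊥bis P6·P0 via (9.215,36.28): [(0, 52.1116) (30.3323, 0) (64, 0) (64, 84) (0, 84)]  |A|=4585.6681
3. ⊥bis P6·P1 via (27.985,26.475): [(0, 52.1116) (20.7227, 16.5095) (64, 75.896) (64, 84) (0, 84)]  |A|=2665.4639
4. ⊥bis P6·P2 via (14.595,31.61): [(0, 52.1116) (12.4148, 30.7826) (38.2763, 40.597) (64, 75.896) (64, 84) (0, 84)]  |A|=2440.1331
5. ⊥bis P6·P3 via (25.415,52.735): [(0, 75.58) (0, 52.1116) (12.4148, 30.7826) (38.2763, 40.597) (38.5304, 40.9458)]  |A|=796.9839
6. ⊥bis P6·P4 via (18.95,52.245): [(33.8493, 45.1536) (0, 61.2644) (0, 52.1116) (12.4148, 30.7826) (38.2763, 40.597) (38.5304, 40.9458)]  |A|=554.6964
7. ⊥bis P6·P5 via (9.11,55.49): [(33.8493, 45.1536) (11.3198, 55.8766) (0, 53.8961) (0, 52.1116) (12.4148, 30.7826) (38.2763, 40.597) (38.5304, 40.9458)]  |A|=512.9928
8. ⊥bis P6·P7 via (8.63,29.525): [(33.8493, 45.1536) (11.3198, 55.8766) (0, 53.8961) (0, 52.1116) (12.4148, 30.7826) (38.2763, 40.597) (38.5304, 40.9458)]  |A|=512.9928
9. ⊥bis P6·P8 via (9.495,46.195): [(33.8493, 45.1536) (22.6437, 50.487) (4.41, 44.5352) (12.4148, 30.7826) (38.2763, 40.597) (38.5304, 40.9458)]  |A|=368.8731
10. ⊥bis P6·P9 via (29.71,47.07): [(29.6732, 47.1412) (22.6437, 50.487) (4.41, 44.5352) (12.4148, 30.7826) (33.9134, 38.9413)]  |A|=341.0093
11. canonical 5-gon: [(29.6732, 47.1412) (22.6437, 50.487) (4.41, 44.5352) (12.4148, 30.7826) (33.9134, 38.9413)]
12. shoelace: 341.0093

Area of P6's cell: 341.0093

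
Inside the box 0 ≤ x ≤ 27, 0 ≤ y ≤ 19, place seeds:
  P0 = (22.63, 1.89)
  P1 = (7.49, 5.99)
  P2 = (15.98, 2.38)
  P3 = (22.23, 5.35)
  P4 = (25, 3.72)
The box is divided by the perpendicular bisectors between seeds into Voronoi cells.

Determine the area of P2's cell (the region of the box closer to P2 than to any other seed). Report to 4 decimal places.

1. box [0,27]×[0,19]: [(0, 0) (27, 0) (27, 19) (0, 19)]
2. ⊥bis P2·P0 via (19.305,2.135): [(0, 0) (19.1477, 0) (20.5477, 19) (0, 19)]  |A|=377.106
3. ⊥bis P2·P1 via (11.735,4.185): [(9.9555, 0) (19.1477, 0) (20.5477, 19) (18.0344, 19)]  |A|=111.2016
4. ⊥bis P2·P3 via (19.105,3.865): [(15.1436, 12.2013) (9.9555, 0) (19.1477, 0) (19.3885, 3.2684)]  |A|=64.091
5. ⊥bis P2·P4 via (20.49,3.05): [(15.1436, 12.2013) (9.9555, 0) (19.1477, 0) (19.3885, 3.2684)]  |A|=64.091
6. canonical 4-gon: [(15.1436, 12.2013) (9.9555, 0) (19.1477, 0) (19.3885, 3.2684)]
7. shoelace: 64.091

Area of P2's cell: 64.0910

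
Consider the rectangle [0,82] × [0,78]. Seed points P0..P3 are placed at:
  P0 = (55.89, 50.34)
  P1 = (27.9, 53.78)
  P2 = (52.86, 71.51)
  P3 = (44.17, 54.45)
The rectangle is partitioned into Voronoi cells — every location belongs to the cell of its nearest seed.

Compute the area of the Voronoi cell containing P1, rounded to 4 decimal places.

1. box [0,82]×[0,78]: [(0, 0) (82, 0) (82, 78) (0, 78)]
2. ⊥bis P1·P0 via (41.895,52.06): [(0, 0) (35.4968, 0) (45.0831, 78) (0, 78)]  |A|=3142.6132
3. ⊥bis P1·P2 via (40.38,62.645): [(0, 0) (35.4968, 0) (42.7806, 59.2655) (29.4728, 78) (0, 78)]  |A|=2996.388
4. ⊥bis P1·P3 via (36.035,54.115): [(0, 0) (35.4968, 0) (37.5691, 16.8617) (35.3947, 69.6632) (29.4728, 78) (0, 78)]  |A|=2812.7005
5. canonical 6-gon: [(0, 0) (35.4968, 0) (37.5691, 16.8617) (35.3947, 69.6632) (29.4728, 78) (0, 78)]
6. shoelace: 2812.7005

Area of P1's cell: 2812.7005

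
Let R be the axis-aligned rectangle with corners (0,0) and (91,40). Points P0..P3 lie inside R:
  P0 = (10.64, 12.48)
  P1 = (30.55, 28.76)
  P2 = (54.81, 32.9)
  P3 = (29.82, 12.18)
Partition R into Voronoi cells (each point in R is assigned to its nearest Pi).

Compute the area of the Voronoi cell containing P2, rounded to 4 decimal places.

1. box [0,91]×[0,40]: [(0, 0) (91, 0) (91, 40) (0, 40)]
2. ⊥bis P2·P0 via (32.725,22.69): [(43.2147, 0) (91, 0) (91, 40) (24.7225, 40)]  |A|=2281.256
3. ⊥bis P2·P1 via (42.68,30.83): [(47.9412, 0) (91, 0) (91, 40) (41.1151, 40)]  |A|=1858.8739
4. ⊥bis P2·P3 via (42.315,22.54): [(44.5559, 19.8373) (61.0036, 0) (91, 0) (91, 40) (41.1151, 40)]  |A|=1729.3123
5. canonical 5-gon: [(44.5559, 19.8373) (61.0036, 0) (91, 0) (91, 40) (41.1151, 40)]
6. shoelace: 1729.3123

Area of P2's cell: 1729.3123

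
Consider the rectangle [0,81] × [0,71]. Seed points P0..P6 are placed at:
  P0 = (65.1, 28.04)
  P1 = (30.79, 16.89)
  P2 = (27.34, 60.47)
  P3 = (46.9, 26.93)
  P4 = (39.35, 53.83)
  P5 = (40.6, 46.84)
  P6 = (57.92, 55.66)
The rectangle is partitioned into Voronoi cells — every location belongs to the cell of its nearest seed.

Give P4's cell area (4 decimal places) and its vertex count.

Area of P4's cell: 267.1792 (4 vertices)

1. box [0,81]×[0,71]: [(0, 0) (81, 0) (81, 71) (0, 71)]
2. ⊥bis P4·P0 via (52.225,40.935): [(0, 0) (11.2264, 0) (81, 69.6654) (81, 71) (0, 71)]  |A|=3320.5986
3. ⊥bis P4·P1 via (35.07,35.36): [(0, 43.4867) (44.4617, 33.1837) (81, 69.6654) (81, 71) (0, 71)]  |A|=2167.5869
4. ⊥bis P4·P2 via (33.345,57.15): [(22.8619, 38.1889) (44.4617, 33.1837) (81, 69.6654) (81, 71) (41.0023, 71)]  |A|=1180.4185
5. ⊥bis P4·P3 via (43.125,40.38): [(22.8619, 38.1889) (29.6851, 36.6078) (55.0101, 43.7158) (81, 69.6654) (81, 71) (41.0023, 71)]  |A|=1084.5448
6. ⊥bis P4·P5 via (39.975,50.335): [(28.4364, 48.2716) (66.3664, 55.0545) (81, 69.6654) (81, 71) (41.0023, 71)]  |A|=717.0854
7. ⊥bis P4·P6 via (48.635,54.745): [(28.4364, 48.2716) (48.9121, 51.9332) (47.0331, 71) (41.0023, 71)]  |A|=267.1792
8. canonical 4-gon: [(28.4364, 48.2716) (48.9121, 51.9332) (47.0331, 71) (41.0023, 71)]
9. shoelace: 267.1792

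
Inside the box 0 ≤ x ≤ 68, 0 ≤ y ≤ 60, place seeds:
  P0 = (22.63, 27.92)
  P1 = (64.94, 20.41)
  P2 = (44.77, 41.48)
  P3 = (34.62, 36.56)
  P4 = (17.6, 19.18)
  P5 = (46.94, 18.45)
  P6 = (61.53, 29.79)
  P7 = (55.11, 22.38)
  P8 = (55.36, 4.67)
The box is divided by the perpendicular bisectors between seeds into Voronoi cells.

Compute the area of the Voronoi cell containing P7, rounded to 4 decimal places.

1. box [0,68]×[0,60]: [(0, 0) (68, 0) (68, 60) (0, 60)]
2. ⊥bis P7·P0 via (38.87,25.15): [(34.5803, 0) (68, 0) (68, 60) (44.8142, 60)]  |A|=1698.1651
3. ⊥bis P7·P1 via (60.025,21.395): [(34.5803, 0) (55.7373, 0) (67.7617, 60) (44.8142, 60)]  |A|=1323.1352
4. ⊥bis P7·P2 via (49.94,31.93): [(39.0179, 26.0172) (34.5803, 0) (55.7373, 0) (63.6205, 39.3361)]  |A|=706.6109
5. ⊥bis P7·P3 via (44.865,29.47): [(44.5469, 29.0104) (37.887, 19.3868) (34.5803, 0) (55.7373, 0) (63.6205, 39.3361)]  |A|=689.9737
6. ⊥bis P7·P4 via (36.355,20.78): [(44.5469, 29.0104) (37.887, 19.3868) (36.945, 13.8641) (38.1278, 0) (55.7373, 0) (63.6205, 39.3361)]  |A|=665.3823
7. ⊥bis P7·P5 via (51.025,20.415): [(46.4062, 30.0169) (57.2395, 7.4958) (63.6205, 39.3361)]  |A|=244.3218
8. ⊥bis P7·P6 via (58.32,26.085): [(50.9454, 32.4743) (46.4062, 30.0169) (57.2395, 7.4958) (60.5736, 24.1325)]  |A|=158.4218
9. ⊥bis P7·P8 via (55.235,13.525): [(50.9454, 32.4743) (46.4062, 30.0169) (54.3453, 13.5124) (58.4569, 13.5705) (60.5736, 24.1325)]  |A|=145.9688
10. canonical 5-gon: [(50.9454, 32.4743) (46.4062, 30.0169) (54.3453, 13.5124) (58.4569, 13.5705) (60.5736, 24.1325)]
11. shoelace: 145.9688

Area of P7's cell: 145.9688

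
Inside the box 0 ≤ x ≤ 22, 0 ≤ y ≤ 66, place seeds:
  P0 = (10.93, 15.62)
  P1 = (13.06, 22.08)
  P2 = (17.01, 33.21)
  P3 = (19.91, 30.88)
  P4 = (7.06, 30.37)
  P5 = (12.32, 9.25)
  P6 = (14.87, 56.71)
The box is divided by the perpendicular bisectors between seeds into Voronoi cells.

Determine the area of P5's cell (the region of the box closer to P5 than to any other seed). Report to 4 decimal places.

1. box [0,22]×[0,66]: [(0, 0) (22, 0) (22, 66) (0, 66)]
2. ⊥bis P5·P0 via (11.625,12.435): [(0, 9.8983) (0, 0) (22, 0) (22, 14.6989)]  |A|=270.5696
3. ⊥bis P5·P1 via (12.69,15.665): [(0, 9.8983) (0, 0) (22, 0) (22, 14.6989)]  |A|=270.5696
4. ⊥bis P5·P2 via (14.665,21.23): [(0, 9.8983) (0, 0) (22, 0) (22, 14.6989)]  |A|=270.5696
5. ⊥bis P5·P3 via (16.115,20.065): [(0, 9.8983) (0, 0) (22, 0) (22, 14.6989)]  |A|=270.5696
6. ⊥bis P5·P4 via (9.69,19.81): [(0, 9.8983) (0, 0) (22, 0) (22, 14.6989)]  |A|=270.5696
7. ⊥bis P5·P6 via (13.595,32.98): [(0, 9.8983) (0, 0) (22, 0) (22, 14.6989)]  |A|=270.5696
8. canonical 4-gon: [(0, 9.8983) (0, 0) (22, 0) (22, 14.6989)]
9. shoelace: 270.5696

Area of P5's cell: 270.5696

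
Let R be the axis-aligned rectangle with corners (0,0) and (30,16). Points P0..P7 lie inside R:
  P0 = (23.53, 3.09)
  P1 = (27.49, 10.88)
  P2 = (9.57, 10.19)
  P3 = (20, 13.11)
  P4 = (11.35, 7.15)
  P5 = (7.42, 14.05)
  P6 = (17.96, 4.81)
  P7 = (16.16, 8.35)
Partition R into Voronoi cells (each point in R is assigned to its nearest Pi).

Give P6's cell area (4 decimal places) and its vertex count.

1. box [0,30]×[0,16]: [(0, 0) (30, 0) (30, 16) (0, 16)]
2. ⊥bis P6·P0 via (20.745,3.95): [(0, 0) (19.5253, 0) (24.466, 16) (0, 16)]  |A|=351.9301
3. ⊥bis P6·P1 via (22.725,7.845): [(0, 0) (19.5253, 0) (22.2015, 8.6668) (17.5308, 16) (0, 16)]  |A|=326.5015
4. ⊥bis P6·P2 via (13.765,7.5): [(8.9557, 0) (19.5253, 0) (22.2015, 8.6668) (18.3703, 14.6819)]  |A|=102.2419
5. ⊥bis P6·P3 via (18.98,8.96): [(15.2838, 9.8685) (8.9557, 0) (19.5253, 0) (22.0584, 8.2034)]  |A|=82.0492
6. ⊥bis P6·P4 via (14.655,5.98): [(15.9717, 9.6994) (12.538, 0) (19.5253, 0) (22.0584, 8.2034)]  |A|=60.7466
7. ⊥bis P6·P5 via (12.69,9.43): [(15.9717, 9.6994) (12.538, 0) (19.5253, 0) (22.0584, 8.2034)]  |A|=60.7466
8. ⊥bis P6·P7 via (17.06,6.58): [(20.8411, 8.5026) (14.3861, 5.2204) (12.538, 0) (19.5253, 0) (22.0584, 8.2034)]  |A|=48.8928
9. canonical 5-gon: [(20.8411, 8.5026) (14.3861, 5.2204) (12.538, 0) (19.5253, 0) (22.0584, 8.2034)]
10. shoelace: 48.8928

Area of P6's cell: 48.8928 (5 vertices)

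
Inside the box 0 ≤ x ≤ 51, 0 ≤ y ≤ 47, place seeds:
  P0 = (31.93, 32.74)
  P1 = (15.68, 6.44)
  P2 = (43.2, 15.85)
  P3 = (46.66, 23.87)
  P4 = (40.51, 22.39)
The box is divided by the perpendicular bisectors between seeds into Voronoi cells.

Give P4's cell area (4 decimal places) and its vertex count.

Area of P4's cell: 162.6946 (4 vertices)

1. box [0,51]×[0,47]: [(0, 0) (51, 0) (51, 47) (0, 47)]
2. ⊥bis P4·P0 via (36.22,27.565): [(2.9685, 0) (51, 0) (51, 39.8174)]  |A|=956.2446
3. ⊥bis P4·P1 via (28.095,14.415): [(25.4063, 18.6006) (37.3547, 0) (51, 0) (51, 39.8174)]  |A|=636.4424
4. ⊥bis P4·P2 via (41.855,19.12): [(25.4063, 18.6006) (28.5801, 13.6598) (51, 22.8815) (51, 39.8174)]  |A|=286.7461
5. ⊥bis P4·P3 via (43.585,23.13): [(41.4703, 31.9174) (25.4063, 18.6006) (28.5801, 13.6598) (44.3073, 20.1287)]  |A|=162.6946
6. canonical 4-gon: [(41.4703, 31.9174) (25.4063, 18.6006) (28.5801, 13.6598) (44.3073, 20.1287)]
7. shoelace: 162.6946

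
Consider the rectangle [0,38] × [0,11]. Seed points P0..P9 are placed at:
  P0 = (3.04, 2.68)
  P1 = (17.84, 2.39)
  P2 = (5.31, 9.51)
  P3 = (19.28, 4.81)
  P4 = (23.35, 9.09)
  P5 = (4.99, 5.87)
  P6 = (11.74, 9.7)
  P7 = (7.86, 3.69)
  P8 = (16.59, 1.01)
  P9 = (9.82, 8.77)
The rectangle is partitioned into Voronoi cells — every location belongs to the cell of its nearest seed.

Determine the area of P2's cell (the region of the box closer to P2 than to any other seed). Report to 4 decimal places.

Area of P2's cell: 24.1910

1. box [0,38]×[0,11]: [(0, 0) (38, 0) (38, 11) (0, 11)]
2. ⊥bis P2·P0 via (4.175,6.095): [(0, 7.4826) (22.5137, 0) (38, 0) (38, 11) (0, 11)]  |A|=333.7696
3. ⊥bis P2·P1 via (11.575,5.95): [(0, 7.4826) (10.4688, 4.0032) (14.4446, 11) (0, 11)]  |A|=68.9443
4. ⊥bis P2·P3 via (12.295,7.16): [(0, 7.4826) (10.4688, 4.0032) (12.3421, 7.2999) (13.5869, 11) (0, 11)]  |A|=67.3575
5. ⊥bis P2·P4 via (14.33,9.3): [(0, 7.4826) (10.4688, 4.0032) (12.3421, 7.2999) (13.5869, 11) (0, 11)]  |A|=67.3575
6. ⊥bis P2·P5 via (5.15,7.69): [(0, 8.1427) (12.211, 7.0693) (12.3421, 7.2999) (13.5869, 11) (0, 11)]  |A|=44.2472
7. ⊥bis P2·P6 via (8.525,9.605): [(0, 8.1427) (8.5905, 7.3875) (8.4838, 11) (0, 11)]  |A|=27.5963
8. ⊥bis P2·P7 via (6.585,6.6): [(0, 8.1427) (8.4172, 7.4028) (8.5879, 7.4775) (8.4838, 11) (0, 11)]  |A|=27.5885
9. ⊥bis P2·P8 via (10.95,5.26): [(0, 8.1427) (8.4172, 7.4028) (8.5879, 7.4775) (8.4838, 11) (0, 11)]  |A|=27.5885
10. ⊥bis P2·P9 via (7.565,9.14): [(0, 8.1427) (7.2961, 7.5013) (7.8702, 11) (0, 11)]  |A|=24.191
11. canonical 4-gon: [(0, 8.1427) (7.2961, 7.5013) (7.8702, 11) (0, 11)]
12. shoelace: 24.191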